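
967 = 967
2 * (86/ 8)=43/ 2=21.50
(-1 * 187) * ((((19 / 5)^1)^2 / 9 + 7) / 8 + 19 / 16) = -1523489 / 3600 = -423.19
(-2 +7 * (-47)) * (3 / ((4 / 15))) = -14895 / 4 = -3723.75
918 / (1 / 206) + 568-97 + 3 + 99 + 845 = 190526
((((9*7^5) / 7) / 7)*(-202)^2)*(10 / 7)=179945640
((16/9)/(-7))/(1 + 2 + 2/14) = -8/99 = -0.08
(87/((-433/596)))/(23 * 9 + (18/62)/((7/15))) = -1875314/3251397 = -0.58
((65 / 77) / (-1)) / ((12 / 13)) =-845 / 924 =-0.91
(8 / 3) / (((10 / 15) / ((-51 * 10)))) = -2040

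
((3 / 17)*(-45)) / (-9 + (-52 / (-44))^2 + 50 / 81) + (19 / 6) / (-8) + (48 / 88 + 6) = 447809081 / 61458672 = 7.29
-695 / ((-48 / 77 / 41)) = 2194115 / 48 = 45710.73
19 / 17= 1.12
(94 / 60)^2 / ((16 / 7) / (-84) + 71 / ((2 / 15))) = 108241 / 23482050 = 0.00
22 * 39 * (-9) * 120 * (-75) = 69498000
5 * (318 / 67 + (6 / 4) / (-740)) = 470439 / 19832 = 23.72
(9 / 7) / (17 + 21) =9 / 266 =0.03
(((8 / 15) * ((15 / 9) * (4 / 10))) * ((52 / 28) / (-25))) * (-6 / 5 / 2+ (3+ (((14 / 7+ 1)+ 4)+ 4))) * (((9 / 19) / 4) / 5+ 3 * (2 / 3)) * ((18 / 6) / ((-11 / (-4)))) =-10716784 / 13715625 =-0.78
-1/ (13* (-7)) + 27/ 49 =358/ 637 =0.56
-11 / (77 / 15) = -15 / 7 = -2.14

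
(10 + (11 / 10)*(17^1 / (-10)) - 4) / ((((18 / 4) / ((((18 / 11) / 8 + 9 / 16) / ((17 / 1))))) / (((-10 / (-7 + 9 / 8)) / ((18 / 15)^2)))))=10325 / 210936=0.05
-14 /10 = -7 /5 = -1.40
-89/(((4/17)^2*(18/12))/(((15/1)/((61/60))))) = -1929075/122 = -15812.09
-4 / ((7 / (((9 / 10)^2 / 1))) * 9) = -9 / 175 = -0.05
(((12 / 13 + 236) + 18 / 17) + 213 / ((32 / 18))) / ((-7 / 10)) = -6325805 / 12376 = -511.13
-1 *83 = -83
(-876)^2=767376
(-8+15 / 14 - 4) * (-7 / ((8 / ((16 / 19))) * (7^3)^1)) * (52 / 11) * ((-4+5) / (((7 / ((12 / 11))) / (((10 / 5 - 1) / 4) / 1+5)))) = 71604 / 788557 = 0.09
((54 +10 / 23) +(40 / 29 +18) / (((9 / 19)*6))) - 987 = -16671770 / 18009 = -925.75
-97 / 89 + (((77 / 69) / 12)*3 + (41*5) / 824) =-2844409 / 5060184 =-0.56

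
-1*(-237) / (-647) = -237 / 647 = -0.37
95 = 95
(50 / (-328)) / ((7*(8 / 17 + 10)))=-425 / 204344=-0.00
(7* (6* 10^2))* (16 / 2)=33600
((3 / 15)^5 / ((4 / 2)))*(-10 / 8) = -1 / 5000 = -0.00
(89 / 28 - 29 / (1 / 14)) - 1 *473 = -24523 / 28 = -875.82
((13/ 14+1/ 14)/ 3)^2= 1/ 9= 0.11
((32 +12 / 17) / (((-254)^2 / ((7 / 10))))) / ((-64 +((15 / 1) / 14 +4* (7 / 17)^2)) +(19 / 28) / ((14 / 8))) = -810509 / 141295927085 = -0.00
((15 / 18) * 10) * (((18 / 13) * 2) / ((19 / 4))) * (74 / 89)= 88800 / 21983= 4.04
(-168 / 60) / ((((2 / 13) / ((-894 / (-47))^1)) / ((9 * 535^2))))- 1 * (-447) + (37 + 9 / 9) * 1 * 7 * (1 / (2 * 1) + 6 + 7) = -41913797784 / 47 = -891782931.57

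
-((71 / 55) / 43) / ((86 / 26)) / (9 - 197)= 0.00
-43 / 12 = -3.58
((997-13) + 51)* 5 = 5175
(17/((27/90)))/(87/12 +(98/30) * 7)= 1.88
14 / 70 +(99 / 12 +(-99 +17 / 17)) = -1791 / 20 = -89.55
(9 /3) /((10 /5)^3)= 3 /8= 0.38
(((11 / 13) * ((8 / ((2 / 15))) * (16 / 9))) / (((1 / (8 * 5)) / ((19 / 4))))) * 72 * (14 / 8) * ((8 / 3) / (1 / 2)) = 149811200 / 13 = 11523938.46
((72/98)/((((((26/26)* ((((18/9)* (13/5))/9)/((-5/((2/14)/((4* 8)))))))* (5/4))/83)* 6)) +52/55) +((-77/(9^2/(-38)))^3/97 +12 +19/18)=-15260.92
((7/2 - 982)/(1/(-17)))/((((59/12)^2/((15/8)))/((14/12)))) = 10479735/6962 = 1505.28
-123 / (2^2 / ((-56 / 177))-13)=1722 / 359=4.80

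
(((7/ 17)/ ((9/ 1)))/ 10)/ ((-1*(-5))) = 7/ 7650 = 0.00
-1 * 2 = -2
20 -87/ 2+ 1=-22.50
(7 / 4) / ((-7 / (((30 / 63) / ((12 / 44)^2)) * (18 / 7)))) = -605 / 147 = -4.12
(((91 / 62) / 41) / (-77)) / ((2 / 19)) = -247 / 55924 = -0.00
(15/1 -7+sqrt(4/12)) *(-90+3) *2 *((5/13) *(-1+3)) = -13920/13 -580 *sqrt(3)/13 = -1148.05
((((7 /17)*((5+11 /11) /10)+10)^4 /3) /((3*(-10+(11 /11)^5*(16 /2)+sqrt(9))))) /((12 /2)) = 575536166881 /2818833750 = 204.18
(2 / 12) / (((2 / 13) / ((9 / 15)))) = 13 / 20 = 0.65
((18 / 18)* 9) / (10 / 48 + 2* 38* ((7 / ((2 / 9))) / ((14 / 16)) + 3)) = 216 / 71141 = 0.00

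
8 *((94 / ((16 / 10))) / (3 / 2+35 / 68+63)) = 7.23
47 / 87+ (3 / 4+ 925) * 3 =966671 / 348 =2777.79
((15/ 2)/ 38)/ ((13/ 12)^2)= 540/ 3211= 0.17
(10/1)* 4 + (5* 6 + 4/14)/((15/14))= 68.27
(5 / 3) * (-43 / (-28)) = 215 / 84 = 2.56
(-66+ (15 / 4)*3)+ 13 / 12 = -53.67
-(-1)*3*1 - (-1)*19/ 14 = 61/ 14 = 4.36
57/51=1.12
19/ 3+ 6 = 37/ 3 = 12.33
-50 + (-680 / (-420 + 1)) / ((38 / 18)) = -391930 / 7961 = -49.23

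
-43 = -43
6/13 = 0.46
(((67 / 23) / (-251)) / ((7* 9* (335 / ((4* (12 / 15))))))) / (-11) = 16 / 100017225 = 0.00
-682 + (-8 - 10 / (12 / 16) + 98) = -1816 / 3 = -605.33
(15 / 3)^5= 3125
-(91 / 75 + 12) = -991 / 75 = -13.21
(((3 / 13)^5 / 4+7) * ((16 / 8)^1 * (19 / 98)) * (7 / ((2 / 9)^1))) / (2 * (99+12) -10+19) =592597479 / 1601015416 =0.37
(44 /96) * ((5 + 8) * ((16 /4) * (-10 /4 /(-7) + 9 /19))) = 31603 /1596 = 19.80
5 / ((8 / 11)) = 55 / 8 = 6.88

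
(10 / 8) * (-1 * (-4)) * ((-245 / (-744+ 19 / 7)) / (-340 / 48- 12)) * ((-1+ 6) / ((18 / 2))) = -171500 / 3564843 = -0.05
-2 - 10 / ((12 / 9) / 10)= -77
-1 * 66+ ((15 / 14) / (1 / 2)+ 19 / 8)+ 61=-27 / 56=-0.48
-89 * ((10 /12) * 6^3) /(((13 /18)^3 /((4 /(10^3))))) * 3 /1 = -28028592 /54925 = -510.31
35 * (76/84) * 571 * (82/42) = 2224045/63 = 35302.30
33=33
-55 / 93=-0.59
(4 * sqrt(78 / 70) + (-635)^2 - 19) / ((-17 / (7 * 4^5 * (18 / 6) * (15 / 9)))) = -850053120 - 4096 * sqrt(1365) / 17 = -850062021.79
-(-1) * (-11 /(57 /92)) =-1012 /57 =-17.75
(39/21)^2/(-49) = -169/2401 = -0.07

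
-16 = -16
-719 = -719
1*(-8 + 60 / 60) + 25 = 18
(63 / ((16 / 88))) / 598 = 693 / 1196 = 0.58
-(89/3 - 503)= 1420/3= 473.33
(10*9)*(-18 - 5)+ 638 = -1432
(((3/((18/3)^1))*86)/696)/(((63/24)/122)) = 5246/1827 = 2.87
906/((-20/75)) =-6795/2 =-3397.50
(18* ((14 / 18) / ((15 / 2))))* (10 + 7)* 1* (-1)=-31.73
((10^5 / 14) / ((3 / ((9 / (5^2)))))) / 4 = 1500 / 7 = 214.29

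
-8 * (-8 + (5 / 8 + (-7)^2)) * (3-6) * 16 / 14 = 7992 / 7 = 1141.71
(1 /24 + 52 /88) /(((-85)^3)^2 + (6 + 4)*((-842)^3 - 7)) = 167 /97991530210200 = 0.00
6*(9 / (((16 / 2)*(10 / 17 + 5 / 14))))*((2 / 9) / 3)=119 / 225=0.53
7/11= 0.64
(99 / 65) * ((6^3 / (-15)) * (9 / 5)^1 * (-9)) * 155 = 17898408 / 325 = 55072.02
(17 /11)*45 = 765 /11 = 69.55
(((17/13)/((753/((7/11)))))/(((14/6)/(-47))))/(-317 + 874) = -0.00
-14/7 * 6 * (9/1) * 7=-756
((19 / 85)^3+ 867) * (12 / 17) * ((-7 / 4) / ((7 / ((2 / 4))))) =-798679851 / 10440125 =-76.50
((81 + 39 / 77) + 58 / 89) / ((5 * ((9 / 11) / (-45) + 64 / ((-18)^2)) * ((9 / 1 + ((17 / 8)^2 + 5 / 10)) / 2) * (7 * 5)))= 29935872 / 80142097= 0.37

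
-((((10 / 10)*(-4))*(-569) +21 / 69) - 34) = -51573 / 23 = -2242.30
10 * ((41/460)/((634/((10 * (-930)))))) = -95325/7291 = -13.07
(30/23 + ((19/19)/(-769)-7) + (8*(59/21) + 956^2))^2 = 115237666842484511456356/137958016329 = 835309682676.70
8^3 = 512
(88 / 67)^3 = 681472 / 300763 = 2.27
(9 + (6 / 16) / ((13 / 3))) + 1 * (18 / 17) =17937 / 1768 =10.15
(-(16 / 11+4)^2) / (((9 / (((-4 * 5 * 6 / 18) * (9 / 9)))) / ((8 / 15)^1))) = 12800 / 1089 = 11.75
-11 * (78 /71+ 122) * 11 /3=-1057540 /213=-4964.98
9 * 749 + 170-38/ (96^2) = 31845869/ 4608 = 6911.00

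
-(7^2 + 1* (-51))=2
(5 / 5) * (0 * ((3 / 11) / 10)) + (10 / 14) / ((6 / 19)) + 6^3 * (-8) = -72481 / 42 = -1725.74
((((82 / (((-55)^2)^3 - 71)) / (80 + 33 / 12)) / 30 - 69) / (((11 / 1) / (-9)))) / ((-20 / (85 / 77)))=-241815792226894113 / 77604613437977780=-3.12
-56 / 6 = -28 / 3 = -9.33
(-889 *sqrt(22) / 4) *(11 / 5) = -9779 *sqrt(22) / 20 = -2293.38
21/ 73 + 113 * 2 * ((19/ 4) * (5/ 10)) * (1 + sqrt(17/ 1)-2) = -156647/ 292 + 2147 * sqrt(17)/ 4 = 1676.61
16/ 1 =16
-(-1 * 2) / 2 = 1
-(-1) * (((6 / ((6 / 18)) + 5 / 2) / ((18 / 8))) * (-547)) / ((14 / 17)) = -381259 / 63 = -6051.73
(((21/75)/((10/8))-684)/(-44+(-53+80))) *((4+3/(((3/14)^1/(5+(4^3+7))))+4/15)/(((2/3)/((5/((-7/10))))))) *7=-1369603328/425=-3222596.07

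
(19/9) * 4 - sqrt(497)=-13.85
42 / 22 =21 / 11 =1.91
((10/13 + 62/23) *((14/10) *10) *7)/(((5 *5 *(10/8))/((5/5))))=406112/37375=10.87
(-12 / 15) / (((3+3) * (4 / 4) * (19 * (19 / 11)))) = -22 / 5415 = -0.00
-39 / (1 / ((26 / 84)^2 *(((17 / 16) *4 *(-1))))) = 37349 / 2352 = 15.88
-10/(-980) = 1/98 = 0.01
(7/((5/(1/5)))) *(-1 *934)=-6538/25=-261.52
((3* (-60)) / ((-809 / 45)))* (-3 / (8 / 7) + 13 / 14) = -192375 / 11326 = -16.99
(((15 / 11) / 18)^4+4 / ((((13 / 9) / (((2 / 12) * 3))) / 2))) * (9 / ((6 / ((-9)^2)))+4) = 171457753871 / 493343136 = 347.54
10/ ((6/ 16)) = 80/ 3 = 26.67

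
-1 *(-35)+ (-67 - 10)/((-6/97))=7679/6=1279.83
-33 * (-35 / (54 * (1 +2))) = 385 / 54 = 7.13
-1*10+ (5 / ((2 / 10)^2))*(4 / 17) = 330 / 17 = 19.41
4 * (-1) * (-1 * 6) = 24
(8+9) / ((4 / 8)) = 34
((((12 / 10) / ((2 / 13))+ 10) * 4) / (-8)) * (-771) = 68619 / 10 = 6861.90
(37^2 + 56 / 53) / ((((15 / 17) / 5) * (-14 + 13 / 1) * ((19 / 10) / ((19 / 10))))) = -1234421 / 159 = -7763.65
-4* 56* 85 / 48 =-1190 / 3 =-396.67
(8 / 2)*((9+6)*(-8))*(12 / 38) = -2880 / 19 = -151.58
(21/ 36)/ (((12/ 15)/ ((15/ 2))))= 175/ 32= 5.47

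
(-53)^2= 2809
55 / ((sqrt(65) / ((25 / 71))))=275 * sqrt(65) / 923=2.40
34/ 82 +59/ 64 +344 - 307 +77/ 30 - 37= 153629/ 39360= 3.90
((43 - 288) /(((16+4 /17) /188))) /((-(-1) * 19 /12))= -783020 /437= -1791.81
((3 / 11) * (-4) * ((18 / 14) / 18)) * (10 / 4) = -15 / 77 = -0.19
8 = 8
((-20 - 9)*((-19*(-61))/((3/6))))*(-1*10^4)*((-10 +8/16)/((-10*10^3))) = 638609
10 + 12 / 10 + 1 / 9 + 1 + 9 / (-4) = 1811 / 180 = 10.06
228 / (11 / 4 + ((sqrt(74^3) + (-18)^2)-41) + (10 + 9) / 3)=-9589680 / 46067231 + 2429568 * sqrt(74) / 46067231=0.25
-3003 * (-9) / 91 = 297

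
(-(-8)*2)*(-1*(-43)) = 688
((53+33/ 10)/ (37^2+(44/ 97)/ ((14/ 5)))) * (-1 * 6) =-0.25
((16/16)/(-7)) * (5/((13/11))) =-55/91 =-0.60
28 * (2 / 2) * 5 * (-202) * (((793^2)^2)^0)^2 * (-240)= 6787200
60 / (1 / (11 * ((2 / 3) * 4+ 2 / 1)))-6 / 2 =3077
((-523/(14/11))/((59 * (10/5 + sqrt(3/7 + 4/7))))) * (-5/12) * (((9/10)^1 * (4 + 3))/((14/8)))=5753/1652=3.48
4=4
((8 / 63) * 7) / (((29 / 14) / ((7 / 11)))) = 784 / 2871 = 0.27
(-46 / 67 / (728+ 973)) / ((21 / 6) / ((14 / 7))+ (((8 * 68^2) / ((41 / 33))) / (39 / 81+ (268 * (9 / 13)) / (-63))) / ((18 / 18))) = 45663832 / 1367108949803499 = 0.00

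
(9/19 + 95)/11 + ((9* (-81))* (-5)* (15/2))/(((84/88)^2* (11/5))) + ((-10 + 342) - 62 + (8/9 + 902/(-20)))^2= 5360950084481/82952100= 64627.06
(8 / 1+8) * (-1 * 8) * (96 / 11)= -12288 / 11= -1117.09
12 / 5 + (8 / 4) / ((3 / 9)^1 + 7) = 147 / 55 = 2.67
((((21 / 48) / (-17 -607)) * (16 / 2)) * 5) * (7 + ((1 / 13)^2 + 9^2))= -520555 / 210912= -2.47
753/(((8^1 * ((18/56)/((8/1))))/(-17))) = -119476/3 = -39825.33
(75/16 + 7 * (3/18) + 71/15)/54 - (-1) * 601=2597167/4320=601.20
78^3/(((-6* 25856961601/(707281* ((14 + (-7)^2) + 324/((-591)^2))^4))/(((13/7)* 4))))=-103955022862195093362076612317886644624/410587137237322217733479274727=-253186262.88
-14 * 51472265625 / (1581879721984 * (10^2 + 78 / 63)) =-7566423046875 / 1681538144468992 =-0.00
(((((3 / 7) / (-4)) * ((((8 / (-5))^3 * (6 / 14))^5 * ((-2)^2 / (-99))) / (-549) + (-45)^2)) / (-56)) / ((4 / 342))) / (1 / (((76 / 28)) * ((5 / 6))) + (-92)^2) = 6792951530431034398338327 / 173576440894166406250000000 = 0.04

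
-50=-50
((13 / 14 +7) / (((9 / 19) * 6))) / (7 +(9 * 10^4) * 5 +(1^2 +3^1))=703 / 113402772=0.00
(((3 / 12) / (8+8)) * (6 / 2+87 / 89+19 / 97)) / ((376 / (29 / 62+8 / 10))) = 14159397 / 64400798720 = 0.00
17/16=1.06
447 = 447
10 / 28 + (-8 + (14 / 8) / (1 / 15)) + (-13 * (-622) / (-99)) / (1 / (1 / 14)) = 12.77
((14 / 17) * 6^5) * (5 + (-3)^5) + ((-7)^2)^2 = -1521695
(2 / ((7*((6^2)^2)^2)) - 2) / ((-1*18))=11757311 / 105815808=0.11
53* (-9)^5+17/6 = -18777565/6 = -3129594.17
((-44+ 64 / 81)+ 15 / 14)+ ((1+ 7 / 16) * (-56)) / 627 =-5008747 / 118503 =-42.27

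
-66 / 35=-1.89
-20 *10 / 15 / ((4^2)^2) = -5 / 96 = -0.05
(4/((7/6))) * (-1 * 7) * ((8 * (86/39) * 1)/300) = -1376/975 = -1.41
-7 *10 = -70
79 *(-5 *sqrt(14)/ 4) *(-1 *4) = 395 *sqrt(14) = 1477.95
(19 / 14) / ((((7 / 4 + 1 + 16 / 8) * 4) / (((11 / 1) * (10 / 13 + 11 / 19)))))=3663 / 3458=1.06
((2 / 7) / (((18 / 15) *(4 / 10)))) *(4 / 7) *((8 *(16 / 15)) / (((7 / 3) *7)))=1280 / 7203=0.18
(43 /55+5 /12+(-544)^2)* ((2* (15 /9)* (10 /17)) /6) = 976592755 /10098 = 96711.50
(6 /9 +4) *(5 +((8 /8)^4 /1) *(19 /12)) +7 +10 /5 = 715 /18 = 39.72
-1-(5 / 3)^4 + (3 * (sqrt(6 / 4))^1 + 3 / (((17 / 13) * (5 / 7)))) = -37897 / 6885 + 3 * sqrt(6) / 2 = -1.83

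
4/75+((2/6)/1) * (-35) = -871/75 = -11.61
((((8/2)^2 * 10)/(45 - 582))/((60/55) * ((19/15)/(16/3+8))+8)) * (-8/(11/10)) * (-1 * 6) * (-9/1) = 11520000/797803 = 14.44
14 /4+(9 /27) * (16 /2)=37 /6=6.17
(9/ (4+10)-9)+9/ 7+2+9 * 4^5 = 128953/ 14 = 9210.93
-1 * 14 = -14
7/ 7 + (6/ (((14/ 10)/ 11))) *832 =274567/ 7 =39223.86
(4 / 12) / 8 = 1 / 24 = 0.04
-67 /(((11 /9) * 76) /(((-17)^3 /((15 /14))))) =6912591 /2090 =3307.46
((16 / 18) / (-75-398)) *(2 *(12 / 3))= -64 / 4257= -0.02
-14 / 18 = -7 / 9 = -0.78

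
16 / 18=8 / 9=0.89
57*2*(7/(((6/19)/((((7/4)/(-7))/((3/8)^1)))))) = -5054/3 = -1684.67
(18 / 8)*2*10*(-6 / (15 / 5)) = -90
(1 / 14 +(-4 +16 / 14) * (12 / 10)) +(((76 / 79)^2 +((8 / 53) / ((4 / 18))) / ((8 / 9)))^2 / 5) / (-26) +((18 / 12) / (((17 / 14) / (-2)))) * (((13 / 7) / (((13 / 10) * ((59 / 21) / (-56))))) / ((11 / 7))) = 181858611222790118261 / 4393949954857943480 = 41.39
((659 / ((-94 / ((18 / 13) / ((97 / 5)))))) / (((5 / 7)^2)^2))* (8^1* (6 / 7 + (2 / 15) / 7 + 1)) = -1068702936 / 37041875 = -28.85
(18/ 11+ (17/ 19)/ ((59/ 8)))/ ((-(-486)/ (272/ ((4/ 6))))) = 1473832/ 998811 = 1.48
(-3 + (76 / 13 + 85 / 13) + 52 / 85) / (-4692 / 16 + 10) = -44184 / 1251965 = -0.04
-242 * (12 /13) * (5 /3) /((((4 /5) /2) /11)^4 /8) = -22144512500 /13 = -1703424038.46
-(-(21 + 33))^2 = -2916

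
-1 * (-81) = 81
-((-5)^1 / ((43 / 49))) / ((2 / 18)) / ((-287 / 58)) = -10.36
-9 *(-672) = 6048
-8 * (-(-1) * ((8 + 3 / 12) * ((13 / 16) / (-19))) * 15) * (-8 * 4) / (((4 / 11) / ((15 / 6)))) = -353925 / 38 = -9313.82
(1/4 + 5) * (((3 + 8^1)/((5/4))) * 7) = 1617/5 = 323.40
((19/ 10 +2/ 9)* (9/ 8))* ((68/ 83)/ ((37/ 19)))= 61693/ 61420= 1.00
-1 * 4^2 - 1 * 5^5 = -3141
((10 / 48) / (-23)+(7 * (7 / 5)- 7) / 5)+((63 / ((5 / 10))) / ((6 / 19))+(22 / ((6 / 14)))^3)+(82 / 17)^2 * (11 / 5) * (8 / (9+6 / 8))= 63325192623079 / 466619400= 135710.59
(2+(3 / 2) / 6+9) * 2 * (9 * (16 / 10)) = 324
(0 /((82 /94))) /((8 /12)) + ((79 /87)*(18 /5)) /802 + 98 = 5698447 /58145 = 98.00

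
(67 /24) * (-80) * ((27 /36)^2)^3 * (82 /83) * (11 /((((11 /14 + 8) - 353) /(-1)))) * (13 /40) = -668188521 /1638305792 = -0.41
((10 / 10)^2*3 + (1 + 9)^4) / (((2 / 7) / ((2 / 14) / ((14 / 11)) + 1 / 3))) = 187199 / 12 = 15599.92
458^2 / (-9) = -209764 / 9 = -23307.11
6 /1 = 6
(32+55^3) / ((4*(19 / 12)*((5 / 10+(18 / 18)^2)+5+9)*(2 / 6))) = 5085.44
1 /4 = 0.25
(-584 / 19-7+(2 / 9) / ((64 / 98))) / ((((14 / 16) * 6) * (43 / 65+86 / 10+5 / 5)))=-6650605 / 9580788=-0.69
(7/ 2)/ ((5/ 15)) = 21/ 2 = 10.50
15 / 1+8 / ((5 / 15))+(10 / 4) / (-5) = 77 / 2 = 38.50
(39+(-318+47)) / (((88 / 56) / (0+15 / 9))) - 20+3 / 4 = -35021 / 132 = -265.31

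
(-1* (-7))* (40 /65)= 56 /13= 4.31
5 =5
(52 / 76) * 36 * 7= 3276 / 19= 172.42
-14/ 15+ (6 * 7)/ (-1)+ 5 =-569/ 15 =-37.93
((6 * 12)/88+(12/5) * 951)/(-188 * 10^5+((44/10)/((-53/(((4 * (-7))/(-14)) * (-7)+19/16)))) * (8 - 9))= -5916072/48712891645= -0.00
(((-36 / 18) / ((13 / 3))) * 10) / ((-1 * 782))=30 / 5083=0.01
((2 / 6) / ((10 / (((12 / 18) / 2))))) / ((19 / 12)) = 2 / 285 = 0.01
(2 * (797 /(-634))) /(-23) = 797 /7291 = 0.11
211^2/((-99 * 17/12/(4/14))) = -356168/3927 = -90.70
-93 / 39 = -31 / 13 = -2.38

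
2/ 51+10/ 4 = 259/ 102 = 2.54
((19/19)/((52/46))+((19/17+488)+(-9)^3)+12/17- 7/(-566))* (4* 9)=-536497704/62543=-8578.06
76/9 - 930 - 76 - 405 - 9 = -1411.56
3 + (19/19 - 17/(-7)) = 45/7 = 6.43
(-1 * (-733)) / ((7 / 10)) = 7330 / 7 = 1047.14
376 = 376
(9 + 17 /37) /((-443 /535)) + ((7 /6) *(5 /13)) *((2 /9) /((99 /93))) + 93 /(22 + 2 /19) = -189332806783 /26579973420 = -7.12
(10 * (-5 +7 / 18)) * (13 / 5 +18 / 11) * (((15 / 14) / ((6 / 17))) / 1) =-593.01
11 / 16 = 0.69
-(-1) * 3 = 3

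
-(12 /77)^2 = -144 /5929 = -0.02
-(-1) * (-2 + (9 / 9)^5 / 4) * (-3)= 21 / 4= 5.25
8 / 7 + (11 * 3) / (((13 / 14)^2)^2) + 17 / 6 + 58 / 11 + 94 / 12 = 61.47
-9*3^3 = -243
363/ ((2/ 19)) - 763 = 2685.50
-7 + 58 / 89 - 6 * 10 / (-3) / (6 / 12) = 2995 / 89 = 33.65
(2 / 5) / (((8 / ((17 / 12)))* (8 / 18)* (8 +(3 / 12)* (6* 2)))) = 51 / 3520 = 0.01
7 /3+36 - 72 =-101 /3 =-33.67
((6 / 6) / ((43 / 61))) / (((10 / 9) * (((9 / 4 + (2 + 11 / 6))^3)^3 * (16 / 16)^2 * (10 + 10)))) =354089926656 / 63286955711388006475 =0.00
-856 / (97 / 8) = -6848 / 97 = -70.60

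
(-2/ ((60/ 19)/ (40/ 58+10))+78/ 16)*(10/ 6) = -3.16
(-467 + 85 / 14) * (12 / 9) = -614.57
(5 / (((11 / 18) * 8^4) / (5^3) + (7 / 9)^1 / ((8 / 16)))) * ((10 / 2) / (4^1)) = 28125 / 97112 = 0.29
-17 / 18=-0.94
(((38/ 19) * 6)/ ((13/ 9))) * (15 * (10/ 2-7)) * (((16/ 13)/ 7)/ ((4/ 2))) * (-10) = 259200/ 1183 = 219.10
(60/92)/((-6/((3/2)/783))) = -5/24012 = -0.00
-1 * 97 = -97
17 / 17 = 1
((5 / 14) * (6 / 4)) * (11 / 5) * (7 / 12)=11 / 16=0.69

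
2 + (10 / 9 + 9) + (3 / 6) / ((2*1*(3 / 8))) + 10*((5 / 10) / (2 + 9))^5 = 296333885 / 23191344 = 12.78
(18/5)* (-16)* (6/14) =-864/35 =-24.69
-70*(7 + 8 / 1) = -1050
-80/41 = -1.95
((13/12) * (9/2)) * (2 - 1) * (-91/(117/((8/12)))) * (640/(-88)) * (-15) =-9100/33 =-275.76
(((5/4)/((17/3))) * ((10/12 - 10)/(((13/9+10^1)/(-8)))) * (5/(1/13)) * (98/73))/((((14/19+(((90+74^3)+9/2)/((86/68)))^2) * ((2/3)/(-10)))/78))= -0.00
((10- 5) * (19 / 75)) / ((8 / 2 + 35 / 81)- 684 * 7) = -513 / 1937345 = -0.00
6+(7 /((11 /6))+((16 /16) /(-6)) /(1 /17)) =461 /66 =6.98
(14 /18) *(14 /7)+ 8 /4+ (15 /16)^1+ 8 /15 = 3619 /720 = 5.03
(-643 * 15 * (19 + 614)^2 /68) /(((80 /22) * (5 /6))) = -25506659673 /1360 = -18754896.82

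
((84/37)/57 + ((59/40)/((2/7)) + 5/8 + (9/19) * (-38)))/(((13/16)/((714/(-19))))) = 488797974/868205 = 563.00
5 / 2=2.50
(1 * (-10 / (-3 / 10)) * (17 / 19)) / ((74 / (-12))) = -3400 / 703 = -4.84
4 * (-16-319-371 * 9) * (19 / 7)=-279224 / 7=-39889.14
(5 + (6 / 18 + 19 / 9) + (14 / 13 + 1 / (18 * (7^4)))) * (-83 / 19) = -132457127 / 3558282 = -37.23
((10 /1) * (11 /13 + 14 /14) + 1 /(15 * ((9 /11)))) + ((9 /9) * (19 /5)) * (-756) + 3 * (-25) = -5140846 /1755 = -2929.26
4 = 4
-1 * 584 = -584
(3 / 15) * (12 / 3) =4 / 5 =0.80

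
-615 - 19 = -634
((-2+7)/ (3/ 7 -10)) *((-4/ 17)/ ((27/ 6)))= 0.03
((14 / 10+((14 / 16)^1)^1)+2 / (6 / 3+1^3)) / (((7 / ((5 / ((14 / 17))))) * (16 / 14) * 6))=6001 / 16128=0.37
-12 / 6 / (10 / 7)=-7 / 5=-1.40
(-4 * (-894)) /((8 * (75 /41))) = 6109 /25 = 244.36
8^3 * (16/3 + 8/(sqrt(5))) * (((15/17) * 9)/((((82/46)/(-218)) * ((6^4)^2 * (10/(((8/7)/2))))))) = -320896/3556791-160448 * sqrt(5)/5927985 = -0.15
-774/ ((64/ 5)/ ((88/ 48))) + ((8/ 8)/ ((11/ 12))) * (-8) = -84189/ 704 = -119.59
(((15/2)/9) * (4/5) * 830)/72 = 415/54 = 7.69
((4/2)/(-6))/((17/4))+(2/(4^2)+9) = 9.05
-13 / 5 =-2.60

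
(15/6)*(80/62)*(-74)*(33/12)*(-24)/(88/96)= 532800/31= 17187.10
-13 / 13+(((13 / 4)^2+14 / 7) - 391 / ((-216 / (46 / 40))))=58943 / 4320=13.64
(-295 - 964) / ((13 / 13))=-1259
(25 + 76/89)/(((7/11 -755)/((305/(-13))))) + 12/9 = 526177/246174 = 2.14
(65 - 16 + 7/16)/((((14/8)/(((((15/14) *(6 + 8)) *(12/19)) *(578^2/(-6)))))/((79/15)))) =-78483364.95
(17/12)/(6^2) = 17/432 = 0.04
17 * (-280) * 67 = -318920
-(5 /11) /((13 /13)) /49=-5 /539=-0.01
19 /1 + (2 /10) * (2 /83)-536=-214553 /415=-517.00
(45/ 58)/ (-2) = -0.39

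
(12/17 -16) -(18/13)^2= -49448/2873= -17.21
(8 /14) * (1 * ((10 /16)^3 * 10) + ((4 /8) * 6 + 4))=2417 /448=5.40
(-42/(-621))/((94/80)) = 560/9729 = 0.06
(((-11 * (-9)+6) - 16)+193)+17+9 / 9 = 300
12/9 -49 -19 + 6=-182/3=-60.67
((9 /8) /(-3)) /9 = -0.04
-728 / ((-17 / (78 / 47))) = 56784 / 799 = 71.07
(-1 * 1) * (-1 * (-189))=-189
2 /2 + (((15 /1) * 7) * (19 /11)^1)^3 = 7940151206 /1331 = 5965553.12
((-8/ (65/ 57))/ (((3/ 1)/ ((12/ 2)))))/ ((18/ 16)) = -2432/ 195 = -12.47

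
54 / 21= 18 / 7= 2.57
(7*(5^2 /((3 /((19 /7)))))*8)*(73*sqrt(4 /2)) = 277400*sqrt(2) /3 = 130767.61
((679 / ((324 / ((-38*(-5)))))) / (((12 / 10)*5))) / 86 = 64505 / 83592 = 0.77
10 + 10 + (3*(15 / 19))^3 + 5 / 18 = 4143785 / 123462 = 33.56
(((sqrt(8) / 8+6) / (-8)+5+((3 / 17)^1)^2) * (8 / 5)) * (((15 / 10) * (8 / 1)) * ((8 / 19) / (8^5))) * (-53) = -786891 / 14056960+159 * sqrt(2) / 389120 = -0.06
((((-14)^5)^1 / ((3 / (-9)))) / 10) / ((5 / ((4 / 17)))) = 3226944 / 425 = 7592.81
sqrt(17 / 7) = sqrt(119) / 7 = 1.56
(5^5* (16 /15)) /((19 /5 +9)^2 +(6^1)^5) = 0.42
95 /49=1.94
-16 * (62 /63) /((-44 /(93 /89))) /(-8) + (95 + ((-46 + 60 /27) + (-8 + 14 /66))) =2676017 /61677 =43.39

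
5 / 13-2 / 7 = 9 / 91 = 0.10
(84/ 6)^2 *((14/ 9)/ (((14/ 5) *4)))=245/ 9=27.22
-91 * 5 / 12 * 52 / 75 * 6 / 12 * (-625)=147875 / 18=8215.28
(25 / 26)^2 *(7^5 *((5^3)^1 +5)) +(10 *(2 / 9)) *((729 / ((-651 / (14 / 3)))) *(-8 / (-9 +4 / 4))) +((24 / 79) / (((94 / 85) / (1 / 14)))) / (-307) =12991544451521245 / 6431265022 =2020060.50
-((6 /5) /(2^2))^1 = -3 /10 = -0.30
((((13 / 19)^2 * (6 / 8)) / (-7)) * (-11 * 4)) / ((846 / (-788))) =-732446 / 356307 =-2.06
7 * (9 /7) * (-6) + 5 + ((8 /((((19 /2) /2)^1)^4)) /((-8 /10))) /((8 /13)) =-6389889 /130321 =-49.03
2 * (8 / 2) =8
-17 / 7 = -2.43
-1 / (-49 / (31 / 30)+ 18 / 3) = 31 / 1284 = 0.02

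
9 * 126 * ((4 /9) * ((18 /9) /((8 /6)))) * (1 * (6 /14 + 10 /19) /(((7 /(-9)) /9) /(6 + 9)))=-16664940 /133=-125300.30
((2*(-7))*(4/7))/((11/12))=-96/11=-8.73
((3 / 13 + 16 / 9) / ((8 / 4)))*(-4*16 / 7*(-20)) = 183.64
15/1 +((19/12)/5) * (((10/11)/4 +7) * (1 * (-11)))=-407/40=-10.18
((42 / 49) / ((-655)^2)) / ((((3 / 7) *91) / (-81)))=-162 / 39041275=-0.00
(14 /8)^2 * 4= 49 /4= 12.25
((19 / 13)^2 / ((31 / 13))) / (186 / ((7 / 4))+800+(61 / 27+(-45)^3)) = -68229 / 6871516730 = -0.00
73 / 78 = 0.94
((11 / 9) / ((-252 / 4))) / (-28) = 11 / 15876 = 0.00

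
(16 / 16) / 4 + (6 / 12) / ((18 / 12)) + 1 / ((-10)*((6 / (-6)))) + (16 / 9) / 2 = 283 / 180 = 1.57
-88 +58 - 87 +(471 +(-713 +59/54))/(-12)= -96.92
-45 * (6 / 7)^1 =-270 / 7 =-38.57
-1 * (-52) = 52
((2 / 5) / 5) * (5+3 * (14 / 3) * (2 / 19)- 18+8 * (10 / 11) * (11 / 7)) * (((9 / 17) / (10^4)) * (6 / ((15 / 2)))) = -117 / 353281250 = -0.00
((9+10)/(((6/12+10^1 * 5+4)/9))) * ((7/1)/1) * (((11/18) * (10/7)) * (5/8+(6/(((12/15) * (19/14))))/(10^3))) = 6589/545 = 12.09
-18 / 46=-9 / 23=-0.39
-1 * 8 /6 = -4 /3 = -1.33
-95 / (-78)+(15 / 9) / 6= 1.50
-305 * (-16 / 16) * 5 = 1525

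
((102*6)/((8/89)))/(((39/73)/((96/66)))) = 2650776/143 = 18536.90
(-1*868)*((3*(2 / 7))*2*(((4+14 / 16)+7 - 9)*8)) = -34224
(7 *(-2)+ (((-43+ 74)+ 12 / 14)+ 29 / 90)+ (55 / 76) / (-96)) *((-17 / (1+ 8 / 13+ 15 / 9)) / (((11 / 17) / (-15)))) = 52301471261 / 23969792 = 2181.97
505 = 505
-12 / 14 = -6 / 7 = -0.86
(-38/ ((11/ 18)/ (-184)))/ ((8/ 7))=110124/ 11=10011.27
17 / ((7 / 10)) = 170 / 7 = 24.29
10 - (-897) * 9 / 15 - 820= -1359 / 5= -271.80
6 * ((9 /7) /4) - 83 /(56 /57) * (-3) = 2043 /8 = 255.38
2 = 2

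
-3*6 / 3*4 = -24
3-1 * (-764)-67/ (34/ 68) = 633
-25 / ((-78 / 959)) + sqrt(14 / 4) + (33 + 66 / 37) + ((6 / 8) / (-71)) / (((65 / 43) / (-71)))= sqrt(14) / 2 + 9888929 / 28860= 344.52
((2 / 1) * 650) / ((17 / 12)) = 917.65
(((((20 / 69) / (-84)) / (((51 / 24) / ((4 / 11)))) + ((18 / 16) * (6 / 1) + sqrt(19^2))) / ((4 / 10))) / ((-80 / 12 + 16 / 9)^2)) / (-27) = -139542745 / 1398891648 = -0.10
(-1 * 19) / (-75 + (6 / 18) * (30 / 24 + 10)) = 4 / 15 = 0.27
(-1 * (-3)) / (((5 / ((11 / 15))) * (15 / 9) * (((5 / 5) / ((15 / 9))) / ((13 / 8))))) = 143 / 200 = 0.72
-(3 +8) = -11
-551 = -551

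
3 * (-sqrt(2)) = -3 * sqrt(2) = -4.24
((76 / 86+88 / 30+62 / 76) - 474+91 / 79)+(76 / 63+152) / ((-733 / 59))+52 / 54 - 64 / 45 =-43009625749471 / 89415935910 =-481.01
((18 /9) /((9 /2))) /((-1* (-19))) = 4 /171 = 0.02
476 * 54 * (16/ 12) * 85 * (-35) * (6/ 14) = -43696800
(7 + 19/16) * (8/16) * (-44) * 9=-12969/8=-1621.12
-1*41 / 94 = -41 / 94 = -0.44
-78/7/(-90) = 13/105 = 0.12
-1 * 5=-5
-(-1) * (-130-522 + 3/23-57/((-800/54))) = -648.02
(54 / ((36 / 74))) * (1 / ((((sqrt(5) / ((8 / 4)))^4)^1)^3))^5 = 127974287011360014336 / 931322574615478515625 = 0.14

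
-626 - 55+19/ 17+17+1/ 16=-180287/ 272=-662.82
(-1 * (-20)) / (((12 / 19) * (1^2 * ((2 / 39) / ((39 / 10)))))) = 9633 / 4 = 2408.25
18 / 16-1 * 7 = -47 / 8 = -5.88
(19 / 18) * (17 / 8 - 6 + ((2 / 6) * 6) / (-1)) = -893 / 144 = -6.20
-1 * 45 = -45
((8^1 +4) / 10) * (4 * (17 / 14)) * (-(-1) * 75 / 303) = 1020 / 707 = 1.44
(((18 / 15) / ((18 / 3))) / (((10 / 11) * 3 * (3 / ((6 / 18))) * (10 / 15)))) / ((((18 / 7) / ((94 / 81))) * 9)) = 3619 / 5904900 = 0.00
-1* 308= -308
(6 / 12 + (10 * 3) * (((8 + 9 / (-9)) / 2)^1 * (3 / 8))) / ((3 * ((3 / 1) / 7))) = 2233 / 72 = 31.01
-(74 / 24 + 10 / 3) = -77 / 12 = -6.42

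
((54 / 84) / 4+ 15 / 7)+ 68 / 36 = 2113 / 504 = 4.19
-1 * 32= -32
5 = 5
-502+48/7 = -3466/7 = -495.14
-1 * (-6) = 6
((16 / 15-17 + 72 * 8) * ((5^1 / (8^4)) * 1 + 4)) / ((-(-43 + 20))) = 45894663 / 471040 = 97.43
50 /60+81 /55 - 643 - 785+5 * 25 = -429229 /330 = -1300.69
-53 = -53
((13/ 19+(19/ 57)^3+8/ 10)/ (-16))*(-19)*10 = 1951/ 108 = 18.06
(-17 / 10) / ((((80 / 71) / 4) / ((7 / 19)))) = -8449 / 3800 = -2.22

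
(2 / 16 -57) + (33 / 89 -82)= -98615 / 712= -138.50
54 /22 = 27 /11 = 2.45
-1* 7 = -7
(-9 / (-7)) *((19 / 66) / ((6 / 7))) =19 / 44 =0.43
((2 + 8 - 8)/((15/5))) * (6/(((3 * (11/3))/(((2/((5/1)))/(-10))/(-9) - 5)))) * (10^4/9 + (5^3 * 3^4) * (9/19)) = -181660880/16929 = -10730.75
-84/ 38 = -42/ 19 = -2.21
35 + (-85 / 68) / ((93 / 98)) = 6265 / 186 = 33.68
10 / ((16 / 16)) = 10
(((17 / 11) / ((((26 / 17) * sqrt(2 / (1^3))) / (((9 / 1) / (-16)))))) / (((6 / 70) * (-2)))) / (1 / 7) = 212415 * sqrt(2) / 18304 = 16.41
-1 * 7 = -7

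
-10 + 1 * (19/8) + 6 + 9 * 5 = 347/8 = 43.38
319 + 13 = 332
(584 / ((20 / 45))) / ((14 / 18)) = 11826 / 7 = 1689.43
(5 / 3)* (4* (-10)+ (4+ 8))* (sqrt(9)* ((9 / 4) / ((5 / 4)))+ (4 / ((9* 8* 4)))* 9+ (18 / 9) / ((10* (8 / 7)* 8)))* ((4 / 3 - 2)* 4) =12425 / 18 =690.28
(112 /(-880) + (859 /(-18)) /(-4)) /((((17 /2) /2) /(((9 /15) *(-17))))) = -46741 /1650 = -28.33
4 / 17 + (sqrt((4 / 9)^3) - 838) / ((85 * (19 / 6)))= -41816 / 14535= -2.88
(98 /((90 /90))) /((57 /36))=61.89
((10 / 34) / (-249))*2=-10 / 4233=-0.00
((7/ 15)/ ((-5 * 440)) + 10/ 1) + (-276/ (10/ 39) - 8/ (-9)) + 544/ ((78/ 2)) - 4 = -1055.56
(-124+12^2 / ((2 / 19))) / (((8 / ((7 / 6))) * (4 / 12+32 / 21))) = 15239 / 156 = 97.69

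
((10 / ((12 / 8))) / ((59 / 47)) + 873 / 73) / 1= 223141 / 12921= 17.27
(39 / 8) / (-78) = -1 / 16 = -0.06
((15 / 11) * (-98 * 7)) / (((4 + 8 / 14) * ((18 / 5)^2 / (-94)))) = 14105875 / 9504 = 1484.20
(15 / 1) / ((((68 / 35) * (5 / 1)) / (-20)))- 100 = -130.88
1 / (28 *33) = 1 / 924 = 0.00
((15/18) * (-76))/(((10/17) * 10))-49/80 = -2731/240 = -11.38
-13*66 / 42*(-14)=286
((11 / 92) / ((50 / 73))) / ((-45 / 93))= -24893 / 69000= -0.36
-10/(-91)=10/91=0.11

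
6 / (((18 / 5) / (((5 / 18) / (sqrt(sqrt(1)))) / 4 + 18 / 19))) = 6955 / 4104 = 1.69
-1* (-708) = 708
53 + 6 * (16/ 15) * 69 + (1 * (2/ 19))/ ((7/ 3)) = 328939/ 665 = 494.65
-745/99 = -7.53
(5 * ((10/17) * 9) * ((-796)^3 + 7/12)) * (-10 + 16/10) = 1906474507875/17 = 112145559286.76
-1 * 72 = -72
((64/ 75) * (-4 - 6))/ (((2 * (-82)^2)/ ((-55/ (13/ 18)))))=1056/ 21853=0.05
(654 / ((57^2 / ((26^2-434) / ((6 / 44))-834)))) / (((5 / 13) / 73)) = 583821004 / 16245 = 35938.50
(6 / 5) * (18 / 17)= 108 / 85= 1.27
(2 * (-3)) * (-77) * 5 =2310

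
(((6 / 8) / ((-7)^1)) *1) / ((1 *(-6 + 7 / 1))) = -0.11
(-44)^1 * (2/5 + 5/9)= -1892/45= -42.04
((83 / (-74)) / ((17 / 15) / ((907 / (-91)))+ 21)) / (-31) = 1129215 / 651858452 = 0.00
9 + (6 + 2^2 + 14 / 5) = 109 / 5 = 21.80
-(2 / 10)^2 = -1 / 25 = -0.04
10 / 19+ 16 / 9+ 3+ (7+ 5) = 17.30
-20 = -20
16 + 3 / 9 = 49 / 3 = 16.33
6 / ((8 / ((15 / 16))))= 0.70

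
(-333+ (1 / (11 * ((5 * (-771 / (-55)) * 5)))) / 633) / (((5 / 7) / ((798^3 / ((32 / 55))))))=-220805167267305159 / 542270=-407186765388.65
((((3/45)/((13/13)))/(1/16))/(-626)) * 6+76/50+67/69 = 1339441/539925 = 2.48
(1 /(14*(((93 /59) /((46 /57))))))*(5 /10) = 1357 /74214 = 0.02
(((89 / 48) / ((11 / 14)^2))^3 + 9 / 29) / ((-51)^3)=-0.00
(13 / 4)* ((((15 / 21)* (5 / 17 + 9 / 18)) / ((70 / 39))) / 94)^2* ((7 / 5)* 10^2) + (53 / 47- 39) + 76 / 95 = -37.07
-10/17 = -0.59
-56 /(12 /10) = -140 /3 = -46.67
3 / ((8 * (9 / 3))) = 1 / 8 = 0.12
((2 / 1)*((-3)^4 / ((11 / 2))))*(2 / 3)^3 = 96 / 11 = 8.73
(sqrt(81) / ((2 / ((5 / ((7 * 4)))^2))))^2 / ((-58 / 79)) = -3999375 / 142600192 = -0.03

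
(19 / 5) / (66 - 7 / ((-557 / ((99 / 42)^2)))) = 296324 / 5152125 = 0.06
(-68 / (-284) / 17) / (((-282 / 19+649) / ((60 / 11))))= 1140 / 9410269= 0.00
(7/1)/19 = 0.37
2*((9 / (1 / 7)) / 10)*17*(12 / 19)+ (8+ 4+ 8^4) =4243.28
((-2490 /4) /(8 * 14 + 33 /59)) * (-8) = 44.24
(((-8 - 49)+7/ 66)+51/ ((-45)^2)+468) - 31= 5644949/ 14850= 380.13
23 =23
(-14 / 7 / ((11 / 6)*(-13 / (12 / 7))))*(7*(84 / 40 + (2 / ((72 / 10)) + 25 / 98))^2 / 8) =134815321 / 154504350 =0.87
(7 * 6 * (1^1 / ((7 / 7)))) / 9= 14 / 3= 4.67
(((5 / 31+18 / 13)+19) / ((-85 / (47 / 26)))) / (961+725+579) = -12972 / 67242565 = -0.00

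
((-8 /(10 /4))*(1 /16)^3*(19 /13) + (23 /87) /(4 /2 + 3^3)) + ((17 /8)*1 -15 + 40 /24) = -470221537 /41982720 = -11.20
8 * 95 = 760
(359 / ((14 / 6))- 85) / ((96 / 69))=5543 / 112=49.49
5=5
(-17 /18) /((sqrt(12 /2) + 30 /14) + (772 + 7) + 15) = -0.00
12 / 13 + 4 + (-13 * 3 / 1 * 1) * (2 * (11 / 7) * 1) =-10706 / 91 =-117.65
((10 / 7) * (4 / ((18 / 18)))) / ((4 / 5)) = 50 / 7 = 7.14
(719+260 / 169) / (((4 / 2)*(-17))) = -551 / 26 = -21.19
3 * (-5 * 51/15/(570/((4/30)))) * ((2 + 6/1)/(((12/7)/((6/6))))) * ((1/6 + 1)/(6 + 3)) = -833/115425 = -0.01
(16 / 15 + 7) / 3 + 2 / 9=131 / 45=2.91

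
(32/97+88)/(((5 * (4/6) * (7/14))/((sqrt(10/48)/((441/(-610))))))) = -4148 * sqrt(30)/679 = -33.46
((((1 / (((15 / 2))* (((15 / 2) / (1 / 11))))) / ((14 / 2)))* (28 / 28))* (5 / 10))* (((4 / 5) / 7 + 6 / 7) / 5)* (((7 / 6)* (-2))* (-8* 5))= 544 / 259875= 0.00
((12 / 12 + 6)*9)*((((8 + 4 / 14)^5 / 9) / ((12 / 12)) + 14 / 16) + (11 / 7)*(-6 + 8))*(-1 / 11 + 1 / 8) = 1433377137 / 153664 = 9328.00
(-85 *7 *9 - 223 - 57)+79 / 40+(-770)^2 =23490679 / 40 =587266.98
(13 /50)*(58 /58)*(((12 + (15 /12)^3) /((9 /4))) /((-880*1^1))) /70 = -11609 /443520000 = -0.00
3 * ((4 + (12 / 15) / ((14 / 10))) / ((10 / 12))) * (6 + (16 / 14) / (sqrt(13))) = 4608 * sqrt(13) / 3185 + 3456 / 35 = 103.96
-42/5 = -8.40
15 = 15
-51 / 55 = -0.93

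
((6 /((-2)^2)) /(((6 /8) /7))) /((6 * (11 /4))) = 28 /33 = 0.85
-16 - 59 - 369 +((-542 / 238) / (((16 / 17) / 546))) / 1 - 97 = -14897 / 8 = -1862.12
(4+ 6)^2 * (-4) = -400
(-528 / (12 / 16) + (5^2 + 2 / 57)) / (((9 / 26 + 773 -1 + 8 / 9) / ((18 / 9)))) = -6037356 / 3437803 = -1.76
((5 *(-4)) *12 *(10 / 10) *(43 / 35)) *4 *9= -74304 / 7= -10614.86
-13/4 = -3.25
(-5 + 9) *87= 348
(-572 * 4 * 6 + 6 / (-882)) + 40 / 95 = -13727.59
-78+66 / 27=-680 / 9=-75.56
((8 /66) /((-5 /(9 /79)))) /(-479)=0.00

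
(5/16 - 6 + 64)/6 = 311/32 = 9.72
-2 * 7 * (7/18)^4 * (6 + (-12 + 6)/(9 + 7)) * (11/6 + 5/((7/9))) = -4165735/279936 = -14.88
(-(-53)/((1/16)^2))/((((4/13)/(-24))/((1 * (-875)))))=926016000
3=3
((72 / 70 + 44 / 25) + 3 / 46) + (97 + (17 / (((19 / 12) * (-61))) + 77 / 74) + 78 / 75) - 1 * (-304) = 14007107746 / 34520815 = 405.76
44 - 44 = 0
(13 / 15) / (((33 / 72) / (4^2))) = 1664 / 55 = 30.25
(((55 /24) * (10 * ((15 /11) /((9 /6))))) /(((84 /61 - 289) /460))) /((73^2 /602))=-211151500 /56098383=-3.76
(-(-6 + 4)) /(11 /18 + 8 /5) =180 /199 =0.90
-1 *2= -2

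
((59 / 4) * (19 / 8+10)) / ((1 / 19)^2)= 2108601 / 32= 65893.78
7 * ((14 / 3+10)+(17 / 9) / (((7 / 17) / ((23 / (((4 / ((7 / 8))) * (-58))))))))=1668415 / 16704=99.88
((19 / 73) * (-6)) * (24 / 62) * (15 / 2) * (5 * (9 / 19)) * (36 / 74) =-437400 / 83731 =-5.22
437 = 437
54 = 54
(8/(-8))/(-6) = 1/6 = 0.17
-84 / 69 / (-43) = 28 / 989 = 0.03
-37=-37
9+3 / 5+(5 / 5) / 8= 389 / 40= 9.72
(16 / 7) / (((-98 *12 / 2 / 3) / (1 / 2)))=-2 / 343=-0.01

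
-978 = -978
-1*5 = -5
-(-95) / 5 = 19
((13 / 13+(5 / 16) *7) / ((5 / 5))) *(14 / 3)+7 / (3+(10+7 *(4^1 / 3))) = 8141 / 536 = 15.19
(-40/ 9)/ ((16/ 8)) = -20/ 9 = -2.22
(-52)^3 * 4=-562432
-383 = -383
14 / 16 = 7 / 8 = 0.88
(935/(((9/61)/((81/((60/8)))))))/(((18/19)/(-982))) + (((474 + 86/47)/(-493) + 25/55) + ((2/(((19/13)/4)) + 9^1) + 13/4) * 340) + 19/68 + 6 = -4122405022984741/58112868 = -70937903.51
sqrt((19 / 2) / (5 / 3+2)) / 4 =sqrt(1254) / 88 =0.40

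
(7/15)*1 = 7/15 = 0.47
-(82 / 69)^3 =-551368 / 328509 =-1.68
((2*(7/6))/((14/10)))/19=5/57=0.09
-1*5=-5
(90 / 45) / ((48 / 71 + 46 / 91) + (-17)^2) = 12922 / 1874863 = 0.01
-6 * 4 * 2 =-48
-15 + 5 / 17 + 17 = 39 / 17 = 2.29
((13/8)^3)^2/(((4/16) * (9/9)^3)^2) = 4826809/16384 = 294.61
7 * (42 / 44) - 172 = -3637 / 22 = -165.32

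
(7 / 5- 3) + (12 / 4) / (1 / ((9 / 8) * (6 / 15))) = -1 / 4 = -0.25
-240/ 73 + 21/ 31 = -5907/ 2263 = -2.61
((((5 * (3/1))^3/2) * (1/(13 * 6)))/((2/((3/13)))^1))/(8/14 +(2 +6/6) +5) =1575/5408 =0.29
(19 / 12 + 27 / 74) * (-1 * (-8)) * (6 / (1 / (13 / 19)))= 44980 / 703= 63.98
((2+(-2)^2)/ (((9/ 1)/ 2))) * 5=20/ 3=6.67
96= 96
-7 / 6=-1.17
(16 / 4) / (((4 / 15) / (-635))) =-9525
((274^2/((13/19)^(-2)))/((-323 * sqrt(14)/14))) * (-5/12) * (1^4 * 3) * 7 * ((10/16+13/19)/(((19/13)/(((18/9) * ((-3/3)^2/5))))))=57441041749 * sqrt(14)/168374732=1276.47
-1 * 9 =-9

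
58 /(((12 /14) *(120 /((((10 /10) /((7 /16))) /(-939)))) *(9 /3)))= -0.00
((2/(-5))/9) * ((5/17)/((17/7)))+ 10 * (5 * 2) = 260086/2601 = 99.99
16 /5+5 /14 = 3.56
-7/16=-0.44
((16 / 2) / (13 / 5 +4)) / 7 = 40 / 231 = 0.17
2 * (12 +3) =30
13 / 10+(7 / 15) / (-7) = 37 / 30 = 1.23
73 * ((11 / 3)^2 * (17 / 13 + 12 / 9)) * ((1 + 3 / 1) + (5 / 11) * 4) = 5293376 / 351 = 15080.84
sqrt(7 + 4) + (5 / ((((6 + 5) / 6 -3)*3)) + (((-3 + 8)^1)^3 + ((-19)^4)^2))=sqrt(11) + 118884942152 / 7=16983563167.89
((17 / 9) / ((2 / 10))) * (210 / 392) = 425 / 84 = 5.06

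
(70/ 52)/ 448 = 5/ 1664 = 0.00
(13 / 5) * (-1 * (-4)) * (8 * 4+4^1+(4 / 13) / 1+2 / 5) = 9544 / 25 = 381.76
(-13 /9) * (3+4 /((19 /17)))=-1625 /171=-9.50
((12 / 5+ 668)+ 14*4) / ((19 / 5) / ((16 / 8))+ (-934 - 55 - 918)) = -7264 / 19051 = -0.38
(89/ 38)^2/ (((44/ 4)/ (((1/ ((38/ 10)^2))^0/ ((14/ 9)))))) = 0.32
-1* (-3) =3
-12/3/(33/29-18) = 116/489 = 0.24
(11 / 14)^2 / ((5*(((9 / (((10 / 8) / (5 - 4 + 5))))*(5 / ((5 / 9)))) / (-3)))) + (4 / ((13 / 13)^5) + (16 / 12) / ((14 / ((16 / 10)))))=2636323 / 635040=4.15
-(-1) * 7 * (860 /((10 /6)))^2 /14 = 133128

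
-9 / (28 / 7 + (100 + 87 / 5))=-45 / 607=-0.07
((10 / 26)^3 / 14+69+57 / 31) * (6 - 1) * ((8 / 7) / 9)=1350968860 / 30035187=44.98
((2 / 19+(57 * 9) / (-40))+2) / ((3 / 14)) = -57029 / 1140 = -50.03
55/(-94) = -55/94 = -0.59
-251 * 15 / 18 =-1255 / 6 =-209.17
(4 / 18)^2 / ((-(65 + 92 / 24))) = -8 / 11151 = -0.00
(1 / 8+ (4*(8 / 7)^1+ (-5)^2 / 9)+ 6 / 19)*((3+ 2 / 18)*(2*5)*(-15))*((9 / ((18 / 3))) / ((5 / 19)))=-372985 / 18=-20721.39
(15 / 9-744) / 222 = -2227 / 666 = -3.34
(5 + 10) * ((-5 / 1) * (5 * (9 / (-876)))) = 1125 / 292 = 3.85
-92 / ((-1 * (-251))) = -92 / 251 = -0.37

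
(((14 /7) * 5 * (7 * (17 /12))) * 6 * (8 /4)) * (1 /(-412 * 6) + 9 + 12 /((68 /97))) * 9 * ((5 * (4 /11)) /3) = 192071425 /1133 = 169524.65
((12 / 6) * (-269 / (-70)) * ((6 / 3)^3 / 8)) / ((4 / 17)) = 4573 / 140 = 32.66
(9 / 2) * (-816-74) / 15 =-267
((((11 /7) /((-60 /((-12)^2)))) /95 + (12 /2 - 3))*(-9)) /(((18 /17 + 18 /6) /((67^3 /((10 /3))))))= -452942761977 /764750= -592275.60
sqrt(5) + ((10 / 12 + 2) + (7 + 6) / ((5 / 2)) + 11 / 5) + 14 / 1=sqrt(5) + 727 / 30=26.47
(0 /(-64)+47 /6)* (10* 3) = 235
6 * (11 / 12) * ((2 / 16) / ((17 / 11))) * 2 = 121 / 136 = 0.89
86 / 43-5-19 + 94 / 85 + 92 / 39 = -18.54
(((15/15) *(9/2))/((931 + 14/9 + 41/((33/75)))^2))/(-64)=-88209/1319935526912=-0.00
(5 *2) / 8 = 5 / 4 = 1.25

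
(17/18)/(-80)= -17/1440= -0.01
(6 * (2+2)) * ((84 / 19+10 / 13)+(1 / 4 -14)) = -50742 / 247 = -205.43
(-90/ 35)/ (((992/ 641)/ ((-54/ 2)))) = 44.86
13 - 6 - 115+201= 93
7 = 7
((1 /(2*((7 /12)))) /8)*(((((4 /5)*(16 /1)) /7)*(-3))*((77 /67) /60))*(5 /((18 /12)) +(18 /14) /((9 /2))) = -3344 /82075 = -0.04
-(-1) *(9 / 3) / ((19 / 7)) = 21 / 19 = 1.11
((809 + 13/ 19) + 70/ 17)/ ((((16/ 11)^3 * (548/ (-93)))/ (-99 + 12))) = 1415374803909/ 362504192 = 3904.44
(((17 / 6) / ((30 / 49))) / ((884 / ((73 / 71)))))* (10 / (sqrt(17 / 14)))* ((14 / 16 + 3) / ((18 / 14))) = 776209* sqrt(238) / 81342144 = 0.15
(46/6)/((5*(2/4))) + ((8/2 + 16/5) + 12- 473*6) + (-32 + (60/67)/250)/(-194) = -1372378429/487425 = -2815.57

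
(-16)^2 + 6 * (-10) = 196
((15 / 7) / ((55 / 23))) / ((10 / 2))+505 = 194494 / 385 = 505.18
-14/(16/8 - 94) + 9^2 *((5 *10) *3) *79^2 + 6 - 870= 3488055163/46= 75827286.15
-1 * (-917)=917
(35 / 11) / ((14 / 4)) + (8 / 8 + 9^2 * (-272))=-242331 / 11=-22030.09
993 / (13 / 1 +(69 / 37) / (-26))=955266 / 12437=76.81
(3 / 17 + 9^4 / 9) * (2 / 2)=12396 / 17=729.18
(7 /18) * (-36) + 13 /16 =-211 /16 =-13.19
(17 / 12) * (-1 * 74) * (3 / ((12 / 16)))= -1258 / 3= -419.33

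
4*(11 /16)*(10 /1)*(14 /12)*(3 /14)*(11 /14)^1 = 605 /112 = 5.40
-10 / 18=-5 / 9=-0.56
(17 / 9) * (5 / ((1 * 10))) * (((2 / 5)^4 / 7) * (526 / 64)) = 4471 / 157500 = 0.03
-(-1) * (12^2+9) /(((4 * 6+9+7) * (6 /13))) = 663 /80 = 8.29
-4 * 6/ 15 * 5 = -8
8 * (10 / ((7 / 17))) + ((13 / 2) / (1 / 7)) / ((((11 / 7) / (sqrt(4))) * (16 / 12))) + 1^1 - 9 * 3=211.72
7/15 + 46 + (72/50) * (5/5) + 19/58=209819/4350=48.23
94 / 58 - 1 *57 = -1606 / 29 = -55.38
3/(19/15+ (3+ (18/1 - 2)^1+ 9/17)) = 0.14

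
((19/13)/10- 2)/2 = -241/260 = -0.93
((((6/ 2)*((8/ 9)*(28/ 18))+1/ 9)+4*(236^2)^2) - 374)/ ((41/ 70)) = 23451455086150/ 1107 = 21184692941.42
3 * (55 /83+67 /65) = 27408 /5395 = 5.08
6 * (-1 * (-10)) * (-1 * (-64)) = 3840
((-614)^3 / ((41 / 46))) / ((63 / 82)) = -21295750048 / 63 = -338027778.54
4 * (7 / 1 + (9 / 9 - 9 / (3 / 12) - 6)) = -136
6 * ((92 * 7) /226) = 1932 /113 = 17.10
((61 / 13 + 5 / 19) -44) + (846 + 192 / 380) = 997214 / 1235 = 807.46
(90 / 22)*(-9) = -405 / 11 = -36.82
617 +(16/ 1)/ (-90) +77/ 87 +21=833513/ 1305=638.71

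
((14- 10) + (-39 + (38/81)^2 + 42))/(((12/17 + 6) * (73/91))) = 73282937/54600642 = 1.34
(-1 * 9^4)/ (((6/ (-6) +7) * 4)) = -2187/ 8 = -273.38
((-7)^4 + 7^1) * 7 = 16856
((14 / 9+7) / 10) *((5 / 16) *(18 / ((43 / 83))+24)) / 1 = 32417 / 2064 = 15.71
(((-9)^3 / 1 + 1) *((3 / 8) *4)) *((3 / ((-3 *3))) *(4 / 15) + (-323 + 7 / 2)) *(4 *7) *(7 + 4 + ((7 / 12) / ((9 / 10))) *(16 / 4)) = 53793483016 / 405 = 132823414.85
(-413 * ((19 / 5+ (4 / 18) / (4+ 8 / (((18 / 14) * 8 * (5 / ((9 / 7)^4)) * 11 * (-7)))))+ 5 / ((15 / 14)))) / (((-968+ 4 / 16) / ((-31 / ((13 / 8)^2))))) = -94719196623104 / 2218397687415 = -42.70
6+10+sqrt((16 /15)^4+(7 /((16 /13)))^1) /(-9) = 16-sqrt(5655451) /8100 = 15.71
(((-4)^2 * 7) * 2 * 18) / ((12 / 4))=1344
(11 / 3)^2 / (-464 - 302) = -121 / 6894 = -0.02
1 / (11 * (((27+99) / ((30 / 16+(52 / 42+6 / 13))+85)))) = 0.06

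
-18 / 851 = -0.02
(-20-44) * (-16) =1024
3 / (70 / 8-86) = -4 / 103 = -0.04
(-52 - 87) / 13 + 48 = 37.31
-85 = -85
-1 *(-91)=91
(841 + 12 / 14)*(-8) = -47144 / 7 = -6734.86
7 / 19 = 0.37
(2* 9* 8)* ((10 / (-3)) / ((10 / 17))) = -816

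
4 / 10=2 / 5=0.40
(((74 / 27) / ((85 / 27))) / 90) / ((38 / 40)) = 0.01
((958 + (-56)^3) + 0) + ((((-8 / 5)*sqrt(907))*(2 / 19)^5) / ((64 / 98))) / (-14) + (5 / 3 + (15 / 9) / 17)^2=-50475262 / 289 + 28*sqrt(907) / 12380495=-174654.89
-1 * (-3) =3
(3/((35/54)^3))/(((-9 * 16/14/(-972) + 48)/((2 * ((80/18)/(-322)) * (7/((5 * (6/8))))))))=-7558272/639149875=-0.01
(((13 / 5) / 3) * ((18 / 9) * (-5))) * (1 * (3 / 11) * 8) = -208 / 11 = -18.91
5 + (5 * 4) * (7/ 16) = 55/ 4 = 13.75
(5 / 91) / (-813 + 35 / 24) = -120 / 1772407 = -0.00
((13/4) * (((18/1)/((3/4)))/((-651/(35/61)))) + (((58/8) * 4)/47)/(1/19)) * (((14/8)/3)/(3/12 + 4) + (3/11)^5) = 8372967250/5177306497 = 1.62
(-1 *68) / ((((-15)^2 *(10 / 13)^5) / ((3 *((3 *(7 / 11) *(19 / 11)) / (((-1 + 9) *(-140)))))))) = 0.01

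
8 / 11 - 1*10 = -9.27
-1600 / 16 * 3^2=-900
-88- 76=-164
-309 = -309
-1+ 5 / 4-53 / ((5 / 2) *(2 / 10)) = -105.75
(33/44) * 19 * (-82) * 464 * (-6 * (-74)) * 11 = -2648026656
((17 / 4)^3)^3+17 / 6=355765857715 / 786432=452379.68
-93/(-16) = 93/16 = 5.81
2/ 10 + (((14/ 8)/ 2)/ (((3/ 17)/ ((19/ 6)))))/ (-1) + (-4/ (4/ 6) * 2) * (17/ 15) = -20953/ 720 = -29.10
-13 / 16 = -0.81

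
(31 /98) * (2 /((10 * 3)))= 31 /1470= 0.02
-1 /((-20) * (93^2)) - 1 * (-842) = 145649161 /172980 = 842.00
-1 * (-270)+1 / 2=541 / 2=270.50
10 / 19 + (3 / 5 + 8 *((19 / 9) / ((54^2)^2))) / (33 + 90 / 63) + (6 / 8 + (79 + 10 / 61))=80.46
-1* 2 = -2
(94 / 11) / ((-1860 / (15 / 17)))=-47 / 11594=-0.00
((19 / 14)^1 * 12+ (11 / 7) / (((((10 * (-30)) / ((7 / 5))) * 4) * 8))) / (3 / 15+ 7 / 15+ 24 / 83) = 454169609 / 26656000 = 17.04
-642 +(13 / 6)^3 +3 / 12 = -136421 / 216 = -631.58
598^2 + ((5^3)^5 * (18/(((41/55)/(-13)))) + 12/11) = -4320373373876354/451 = -9579541848949.79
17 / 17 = 1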